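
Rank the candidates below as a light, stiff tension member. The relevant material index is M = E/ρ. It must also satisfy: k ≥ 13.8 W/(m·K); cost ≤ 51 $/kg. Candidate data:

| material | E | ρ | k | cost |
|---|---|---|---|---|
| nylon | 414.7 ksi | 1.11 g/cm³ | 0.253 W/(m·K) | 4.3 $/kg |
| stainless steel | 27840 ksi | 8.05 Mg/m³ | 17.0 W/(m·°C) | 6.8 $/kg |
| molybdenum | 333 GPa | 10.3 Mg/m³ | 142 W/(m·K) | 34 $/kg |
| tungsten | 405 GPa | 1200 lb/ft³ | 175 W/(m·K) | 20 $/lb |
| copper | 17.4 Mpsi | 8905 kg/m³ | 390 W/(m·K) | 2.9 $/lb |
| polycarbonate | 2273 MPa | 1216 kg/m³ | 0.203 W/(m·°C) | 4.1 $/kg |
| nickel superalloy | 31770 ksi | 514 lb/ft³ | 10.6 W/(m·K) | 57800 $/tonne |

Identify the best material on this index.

Screen on constraints: k ≥ 13.8 W/(m·K); cost ≤ 51 $/kg. Survivors: stainless steel, molybdenum, tungsten, copper.
After converting to SI:
  stainless steel: E = 192.0 GPa, ρ = 8050 kg/m³
  molybdenum: E = 333.0 GPa, ρ = 10300 kg/m³
  tungsten: E = 405.0 GPa, ρ = 19220 kg/m³
  copper: E = 120.0 GPa, ρ = 8905 kg/m³
  molybdenum: M = 32.3 MN·m/kg
  stainless steel: M = 23.8 MN·m/kg
  tungsten: M = 21.1 MN·m/kg
  copper: M = 13.5 MN·m/kg
Highest index: molybdenum.

molybdenum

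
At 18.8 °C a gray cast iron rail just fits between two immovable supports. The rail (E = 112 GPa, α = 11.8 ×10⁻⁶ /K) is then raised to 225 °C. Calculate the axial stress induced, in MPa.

ΔT = 206.2 K. Constrained thermal stress σ = E·α·ΔT = 112.0×10³ MPa × 11.8×10⁻⁶ × 206.2 = 273 MPa (compressive).

273 MPa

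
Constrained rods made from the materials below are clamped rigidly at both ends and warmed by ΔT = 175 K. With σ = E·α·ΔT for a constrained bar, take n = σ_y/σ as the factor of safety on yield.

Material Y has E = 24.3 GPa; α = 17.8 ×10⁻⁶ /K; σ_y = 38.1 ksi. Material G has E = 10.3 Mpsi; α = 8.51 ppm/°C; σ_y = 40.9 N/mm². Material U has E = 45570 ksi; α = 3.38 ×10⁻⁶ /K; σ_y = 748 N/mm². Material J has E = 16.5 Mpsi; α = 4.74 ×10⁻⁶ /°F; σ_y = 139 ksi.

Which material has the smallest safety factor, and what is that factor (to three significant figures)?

In consistent units (E in GPa, α in ×10⁻⁶/K, σ_y in MPa):
  material Y: E = 24.30, α = 17.8, σ_y = 262.7 → σ = 75.7 MPa, n = 3.47
  material G: E = 71.02, α = 8.51, σ_y = 40.90 → σ = 106 MPa, n = 0.387
  material U: E = 314.2, α = 3.38, σ_y = 748.0 → σ = 186 MPa, n = 4.02
  material J: E = 113.8, α = 8.53, σ_y = 958.4 → σ = 170 MPa, n = 5.64
Smallest n: material G with n = 0.387.

material G, n = 0.387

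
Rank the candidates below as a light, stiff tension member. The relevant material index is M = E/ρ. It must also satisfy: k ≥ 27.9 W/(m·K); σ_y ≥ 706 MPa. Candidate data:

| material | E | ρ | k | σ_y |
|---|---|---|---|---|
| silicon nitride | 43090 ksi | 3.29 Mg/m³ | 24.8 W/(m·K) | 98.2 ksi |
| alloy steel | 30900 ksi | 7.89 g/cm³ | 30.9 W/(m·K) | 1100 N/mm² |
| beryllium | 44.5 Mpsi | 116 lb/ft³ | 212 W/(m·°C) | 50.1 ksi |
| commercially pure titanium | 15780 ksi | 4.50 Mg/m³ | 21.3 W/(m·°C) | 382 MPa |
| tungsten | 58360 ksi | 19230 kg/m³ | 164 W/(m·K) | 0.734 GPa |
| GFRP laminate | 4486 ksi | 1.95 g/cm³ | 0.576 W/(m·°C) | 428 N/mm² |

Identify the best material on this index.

alloy steel

Screen on constraints: k ≥ 27.9 W/(m·K); σ_y ≥ 706 MPa. Survivors: alloy steel, tungsten.
Putting every candidate on a common basis:
  alloy steel: E = 213.0 GPa, ρ = 7890 kg/m³
  tungsten: E = 402.4 GPa, ρ = 19230 kg/m³
  alloy steel: M = 27.0 MN·m/kg
  tungsten: M = 20.9 MN·m/kg
Alloy steel has the largest M.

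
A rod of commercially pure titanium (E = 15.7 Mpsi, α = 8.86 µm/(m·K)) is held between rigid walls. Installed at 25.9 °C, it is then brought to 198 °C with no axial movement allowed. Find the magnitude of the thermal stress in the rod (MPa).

165 MPa

E = 15.7 Mpsi = 108.2 GPa.
ΔT = 172.1 K. Constrained thermal stress σ = E·α·ΔT = 108.2×10³ MPa × 8.86×10⁻⁶ × 172.1 = 165 MPa (compressive).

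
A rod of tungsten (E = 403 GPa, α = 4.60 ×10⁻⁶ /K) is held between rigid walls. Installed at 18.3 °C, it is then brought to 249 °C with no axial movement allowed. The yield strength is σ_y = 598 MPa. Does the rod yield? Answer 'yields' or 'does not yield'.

ΔT = 230.7 K. Constrained thermal stress σ = E·α·ΔT = 403.0×10³ MPa × 4.60×10⁻⁶ × 230.7 = 428 MPa (compressive).
Compare to σ_y = 598 MPa: σ < σ_y, so it does not yield.

does not yield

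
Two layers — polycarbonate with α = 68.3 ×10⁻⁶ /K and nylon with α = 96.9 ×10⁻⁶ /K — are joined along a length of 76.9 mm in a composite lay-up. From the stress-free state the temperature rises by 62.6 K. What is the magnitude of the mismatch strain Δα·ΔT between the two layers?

Δα = |68.3 − 96.9|×10⁻⁶/K = 28.6×10⁻⁶/K.
Mismatch strain = Δα·ΔT = 28.6×10⁻⁶ × 62.6 = 1.79×10⁻³.

1.79×10⁻³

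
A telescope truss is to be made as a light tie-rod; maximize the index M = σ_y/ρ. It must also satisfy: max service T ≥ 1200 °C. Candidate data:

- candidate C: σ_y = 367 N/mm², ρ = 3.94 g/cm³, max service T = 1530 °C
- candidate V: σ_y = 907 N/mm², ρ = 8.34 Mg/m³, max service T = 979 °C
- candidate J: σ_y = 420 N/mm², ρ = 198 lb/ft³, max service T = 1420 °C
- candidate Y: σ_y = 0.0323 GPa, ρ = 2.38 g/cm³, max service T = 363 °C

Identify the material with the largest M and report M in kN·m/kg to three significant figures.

Screen on constraints: max service T ≥ 1200 °C. Survivors: candidate C, candidate J.
In SI units:
  candidate C: σ_y = 367.0 MPa, ρ = 3940 kg/m³
  candidate J: σ_y = 420.0 MPa, ρ = 3172 kg/m³
  candidate J: M = 132 kN·m/kg
  candidate C: M = 93.1 kN·m/kg
Highest index: candidate J.

candidate J, M = 132 kN·m/kg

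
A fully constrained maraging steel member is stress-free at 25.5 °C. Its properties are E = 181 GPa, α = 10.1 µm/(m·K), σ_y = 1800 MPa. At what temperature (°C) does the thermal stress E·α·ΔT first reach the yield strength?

1010 °C

E·α·ΔT = 1800 MPa ⇒ ΔT = 1800 / (181.0×10³ × 10.1×10⁻⁶) = 984.6 K.
T = 25.5 + 984.6 = 1010 °C.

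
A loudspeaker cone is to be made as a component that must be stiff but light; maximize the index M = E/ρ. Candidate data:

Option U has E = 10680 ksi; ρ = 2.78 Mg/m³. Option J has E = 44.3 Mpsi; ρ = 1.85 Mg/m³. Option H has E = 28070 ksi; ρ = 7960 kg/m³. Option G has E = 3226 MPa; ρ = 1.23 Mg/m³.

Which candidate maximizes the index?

option J

Normalizing units and computing the index:
  option U: E = 73.64 GPa, ρ = 2780 kg/m³
  option J: E = 305.4 GPa, ρ = 1850 kg/m³
  option H: E = 193.5 GPa, ρ = 7960 kg/m³
  option G: E = 3.226 GPa, ρ = 1230 kg/m³
  option J: M = 165 MN·m/kg
  option U: M = 26.5 MN·m/kg
  option H: M = 24.3 MN·m/kg
  option G: M = 2.62 MN·m/kg
The maximum is for option J.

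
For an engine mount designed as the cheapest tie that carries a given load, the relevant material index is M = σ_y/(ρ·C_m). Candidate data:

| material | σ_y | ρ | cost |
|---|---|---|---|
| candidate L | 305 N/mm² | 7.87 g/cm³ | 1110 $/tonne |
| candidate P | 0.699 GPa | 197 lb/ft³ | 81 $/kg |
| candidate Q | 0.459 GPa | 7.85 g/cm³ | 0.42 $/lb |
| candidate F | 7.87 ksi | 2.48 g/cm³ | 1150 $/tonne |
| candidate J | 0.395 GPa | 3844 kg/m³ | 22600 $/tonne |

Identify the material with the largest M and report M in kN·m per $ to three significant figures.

Normalizing units and computing the index:
  candidate L: σ_y = 305.0 MPa, ρ = 7870 kg/m³, cost = 1.110 $/kg
  candidate P: σ_y = 699.0 MPa, ρ = 3156 kg/m³, cost = 81.00 $/kg
  candidate Q: σ_y = 459.0 MPa, ρ = 7850 kg/m³, cost = 0.9259 $/kg
  candidate F: σ_y = 54.26 MPa, ρ = 2480 kg/m³, cost = 1.150 $/kg
  candidate J: σ_y = 395.0 MPa, ρ = 3844 kg/m³, cost = 22.60 $/kg
  candidate Q: M = 63.1 kN·m per $
  candidate L: M = 34.9 kN·m per $
  candidate F: M = 19.0 kN·m per $
  candidate J: M = 4.55 kN·m per $
  candidate P: M = 2.73 kN·m per $
Candidate Q ranks first.

candidate Q, M = 63.1 kN·m per $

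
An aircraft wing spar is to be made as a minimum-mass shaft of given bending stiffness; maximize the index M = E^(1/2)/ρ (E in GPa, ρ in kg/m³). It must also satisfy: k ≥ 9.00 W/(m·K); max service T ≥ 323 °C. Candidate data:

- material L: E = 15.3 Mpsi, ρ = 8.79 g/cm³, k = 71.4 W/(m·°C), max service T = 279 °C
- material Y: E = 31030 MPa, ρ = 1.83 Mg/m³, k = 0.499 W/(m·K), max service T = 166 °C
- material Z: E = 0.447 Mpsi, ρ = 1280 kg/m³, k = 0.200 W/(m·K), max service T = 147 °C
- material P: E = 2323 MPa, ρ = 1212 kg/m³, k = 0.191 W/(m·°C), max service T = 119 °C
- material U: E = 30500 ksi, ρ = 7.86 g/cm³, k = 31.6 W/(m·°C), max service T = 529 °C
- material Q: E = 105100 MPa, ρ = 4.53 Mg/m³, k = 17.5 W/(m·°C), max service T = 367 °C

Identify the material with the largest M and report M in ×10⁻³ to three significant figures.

Screen on constraints: k ≥ 9.00 W/(m·K); max service T ≥ 323 °C. Survivors: material U, material Q.
Putting every candidate on a common basis:
  material U: E = 210.3 GPa, ρ = 7860 kg/m³
  material Q: E = 105.1 GPa, ρ = 4530 kg/m³
  material Q: M = 2.26×10⁻³
  material U: M = 1.84×10⁻³
Highest index: material Q.

material Q, M = 2.26×10⁻³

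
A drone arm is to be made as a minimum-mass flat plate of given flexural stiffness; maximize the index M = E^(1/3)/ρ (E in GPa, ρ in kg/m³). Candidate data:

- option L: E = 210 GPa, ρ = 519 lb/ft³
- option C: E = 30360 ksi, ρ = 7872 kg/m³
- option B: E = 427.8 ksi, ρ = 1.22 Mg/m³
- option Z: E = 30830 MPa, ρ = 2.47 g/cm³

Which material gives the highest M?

option Z

In SI units:
  option L: E = 210.0 GPa, ρ = 8314 kg/m³
  option C: E = 209.3 GPa, ρ = 7872 kg/m³
  option B: E = 2.950 GPa, ρ = 1220 kg/m³
  option Z: E = 30.83 GPa, ρ = 2470 kg/m³
  option Z: M = 1.27×10⁻³
  option B: M = 1.18×10⁻³
  option C: M = 0.754×10⁻³
  option L: M = 0.715×10⁻³
Option Z has the largest M.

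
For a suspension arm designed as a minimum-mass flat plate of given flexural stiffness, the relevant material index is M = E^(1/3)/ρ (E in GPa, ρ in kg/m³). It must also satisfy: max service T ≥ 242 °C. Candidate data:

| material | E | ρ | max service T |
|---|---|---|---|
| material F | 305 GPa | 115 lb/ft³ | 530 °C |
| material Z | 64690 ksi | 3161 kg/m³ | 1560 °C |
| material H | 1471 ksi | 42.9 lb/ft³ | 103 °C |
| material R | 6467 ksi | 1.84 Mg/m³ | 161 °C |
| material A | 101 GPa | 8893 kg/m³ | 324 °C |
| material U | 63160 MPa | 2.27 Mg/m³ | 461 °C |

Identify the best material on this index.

material F

Screen on constraints: max service T ≥ 242 °C. Survivors: material F, material Z, material A, material U.
Convert each candidate to consistent units, then evaluate M:
  material F: E = 305.0 GPa, ρ = 1842 kg/m³
  material Z: E = 446.0 GPa, ρ = 3161 kg/m³
  material A: E = 101.0 GPa, ρ = 8893 kg/m³
  material U: E = 63.16 GPa, ρ = 2270 kg/m³
  material F: M = 3.65×10⁻³
  material Z: M = 2.42×10⁻³
  material U: M = 1.75×10⁻³
  material A: M = 0.524×10⁻³
The maximum is for material F.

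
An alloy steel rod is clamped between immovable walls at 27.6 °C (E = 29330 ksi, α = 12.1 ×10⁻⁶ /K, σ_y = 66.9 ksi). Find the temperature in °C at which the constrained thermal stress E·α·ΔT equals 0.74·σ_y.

E = 29330 ksi = 202.2 GPa.
σ_y = 66.9 ksi = 461.3 MPa.
E·α·ΔT = 341.3 MPa ⇒ ΔT = 341.3 / (202.2×10³ × 12.1×10⁻⁶) = 139.5 K.
T = 27.6 + 139.5 = 167.1 °C.

167 °C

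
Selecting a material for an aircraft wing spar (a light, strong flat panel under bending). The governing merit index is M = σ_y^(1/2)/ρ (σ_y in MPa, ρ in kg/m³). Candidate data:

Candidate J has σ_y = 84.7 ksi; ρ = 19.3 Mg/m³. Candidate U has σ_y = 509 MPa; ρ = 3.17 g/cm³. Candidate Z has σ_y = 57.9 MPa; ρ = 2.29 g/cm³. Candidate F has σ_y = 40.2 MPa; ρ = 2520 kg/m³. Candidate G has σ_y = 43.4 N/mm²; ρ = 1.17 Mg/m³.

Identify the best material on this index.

candidate U

In SI units:
  candidate J: σ_y = 584.0 MPa, ρ = 19300 kg/m³
  candidate U: σ_y = 509.0 MPa, ρ = 3170 kg/m³
  candidate Z: σ_y = 57.90 MPa, ρ = 2290 kg/m³
  candidate F: σ_y = 40.20 MPa, ρ = 2520 kg/m³
  candidate G: σ_y = 43.40 MPa, ρ = 1170 kg/m³
  candidate U: M = 7.12×10⁻³
  candidate G: M = 5.63×10⁻³
  candidate Z: M = 3.32×10⁻³
  candidate F: M = 2.52×10⁻³
  candidate J: M = 1.25×10⁻³
Candidate U ranks first.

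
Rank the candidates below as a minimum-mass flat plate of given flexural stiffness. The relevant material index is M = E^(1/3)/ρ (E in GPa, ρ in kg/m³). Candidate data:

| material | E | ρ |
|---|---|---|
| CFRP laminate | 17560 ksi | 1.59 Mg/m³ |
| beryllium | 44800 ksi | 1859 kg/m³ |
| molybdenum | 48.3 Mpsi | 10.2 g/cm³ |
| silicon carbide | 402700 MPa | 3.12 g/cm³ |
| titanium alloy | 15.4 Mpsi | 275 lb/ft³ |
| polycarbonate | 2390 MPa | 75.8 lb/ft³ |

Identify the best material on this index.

Putting every candidate on a common basis:
  CFRP laminate: E = 121.1 GPa, ρ = 1590 kg/m³
  beryllium: E = 308.9 GPa, ρ = 1859 kg/m³
  molybdenum: E = 333.0 GPa, ρ = 10200 kg/m³
  silicon carbide: E = 402.7 GPa, ρ = 3120 kg/m³
  titanium alloy: E = 106.2 GPa, ρ = 4405 kg/m³
  polycarbonate: E = 2.390 GPa, ρ = 1214 kg/m³
  beryllium: M = 3.64×10⁻³
  CFRP laminate: M = 3.11×10⁻³
  silicon carbide: M = 2.37×10⁻³
  polycarbonate: M = 1.10×10⁻³
  titanium alloy: M = 1.07×10⁻³
  molybdenum: M = 0.680×10⁻³
Highest index: beryllium.

beryllium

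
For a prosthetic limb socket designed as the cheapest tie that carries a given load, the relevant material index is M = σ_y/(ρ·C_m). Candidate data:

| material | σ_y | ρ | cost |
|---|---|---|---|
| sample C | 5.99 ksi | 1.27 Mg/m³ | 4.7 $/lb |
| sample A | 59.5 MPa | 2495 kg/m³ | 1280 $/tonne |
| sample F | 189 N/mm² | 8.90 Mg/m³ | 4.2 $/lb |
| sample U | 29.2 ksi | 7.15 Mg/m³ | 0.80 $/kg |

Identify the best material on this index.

Normalizing units and computing the index:
  sample C: σ_y = 41.30 MPa, ρ = 1270 kg/m³, cost = 10.36 $/kg
  sample A: σ_y = 59.50 MPa, ρ = 2495 kg/m³, cost = 1.280 $/kg
  sample F: σ_y = 189.0 MPa, ρ = 8900 kg/m³, cost = 9.259 $/kg
  sample U: σ_y = 201.3 MPa, ρ = 7150 kg/m³, cost = 0.8000 $/kg
  sample U: M = 35.2 kN·m per $
  sample A: M = 18.6 kN·m per $
  sample C: M = 3.14 kN·m per $
  sample F: M = 2.29 kN·m per $
Sample U has the largest M.

sample U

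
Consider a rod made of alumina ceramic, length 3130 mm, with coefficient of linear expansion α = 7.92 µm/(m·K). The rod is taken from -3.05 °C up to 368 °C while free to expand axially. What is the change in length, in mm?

9.20 mm

ΔT = 368 − (-3.05) = 371.1 K.
ΔL = α·L₀·ΔT = 7.92×10⁻⁶ × 3130 mm × 371.1 K = 9.20 mm.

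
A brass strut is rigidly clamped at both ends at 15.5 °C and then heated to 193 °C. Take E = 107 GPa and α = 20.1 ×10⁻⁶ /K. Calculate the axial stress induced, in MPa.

ΔT = 177.5 K. Constrained thermal stress σ = E·α·ΔT = 107.0×10³ MPa × 20.1×10⁻⁶ × 177.5 = 382 MPa (compressive).

382 MPa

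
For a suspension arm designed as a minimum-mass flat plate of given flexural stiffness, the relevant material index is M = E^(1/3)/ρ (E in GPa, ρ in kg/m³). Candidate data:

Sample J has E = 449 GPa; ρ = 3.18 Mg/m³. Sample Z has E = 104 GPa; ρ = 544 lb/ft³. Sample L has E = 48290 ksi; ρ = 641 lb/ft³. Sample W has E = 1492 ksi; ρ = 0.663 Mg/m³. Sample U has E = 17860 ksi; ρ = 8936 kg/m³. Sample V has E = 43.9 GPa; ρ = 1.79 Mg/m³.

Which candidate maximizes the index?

Convert each candidate to consistent units, then evaluate M:
  sample J: E = 449.0 GPa, ρ = 3180 kg/m³
  sample Z: E = 104.0 GPa, ρ = 8714 kg/m³
  sample L: E = 332.9 GPa, ρ = 10270 kg/m³
  sample W: E = 10.29 GPa, ρ = 663.0 kg/m³
  sample U: E = 123.1 GPa, ρ = 8936 kg/m³
  sample V: E = 43.90 GPa, ρ = 1790 kg/m³
  sample W: M = 3.28×10⁻³
  sample J: M = 2.41×10⁻³
  sample V: M = 1.97×10⁻³
  sample L: M = 0.675×10⁻³
  sample U: M = 0.557×10⁻³
  sample Z: M = 0.540×10⁻³
Sample W has the largest M.

sample W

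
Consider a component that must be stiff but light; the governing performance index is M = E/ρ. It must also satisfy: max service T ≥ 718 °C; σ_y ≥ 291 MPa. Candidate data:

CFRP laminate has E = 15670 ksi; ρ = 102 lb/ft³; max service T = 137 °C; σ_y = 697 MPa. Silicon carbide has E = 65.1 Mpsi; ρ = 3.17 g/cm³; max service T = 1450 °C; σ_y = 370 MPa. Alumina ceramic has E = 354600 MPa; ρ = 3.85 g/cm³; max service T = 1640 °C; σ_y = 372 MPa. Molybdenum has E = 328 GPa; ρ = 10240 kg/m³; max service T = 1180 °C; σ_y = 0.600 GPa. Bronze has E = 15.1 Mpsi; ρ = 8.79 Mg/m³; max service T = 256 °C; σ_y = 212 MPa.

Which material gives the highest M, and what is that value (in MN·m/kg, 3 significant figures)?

silicon carbide, M = 142 MN·m/kg

Screen on constraints: max service T ≥ 718 °C; σ_y ≥ 291 MPa. Survivors: silicon carbide, alumina ceramic, molybdenum.
In SI units:
  silicon carbide: E = 448.8 GPa, ρ = 3170 kg/m³
  alumina ceramic: E = 354.6 GPa, ρ = 3850 kg/m³
  molybdenum: E = 328.0 GPa, ρ = 10240 kg/m³
  silicon carbide: M = 142 MN·m/kg
  alumina ceramic: M = 92.1 MN·m/kg
  molybdenum: M = 32.0 MN·m/kg
Silicon carbide ranks first.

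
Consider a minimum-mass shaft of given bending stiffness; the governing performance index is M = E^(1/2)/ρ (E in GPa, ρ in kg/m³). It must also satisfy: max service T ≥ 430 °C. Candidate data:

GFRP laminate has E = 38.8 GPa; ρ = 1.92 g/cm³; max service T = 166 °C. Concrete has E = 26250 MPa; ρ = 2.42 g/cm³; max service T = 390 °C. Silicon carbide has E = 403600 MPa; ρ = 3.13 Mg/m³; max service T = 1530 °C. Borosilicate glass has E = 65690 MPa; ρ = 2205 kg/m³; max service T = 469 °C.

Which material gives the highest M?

silicon carbide

Screen on constraints: max service T ≥ 430 °C. Survivors: silicon carbide, borosilicate glass.
Convert each candidate to consistent units, then evaluate M:
  silicon carbide: E = 403.6 GPa, ρ = 3130 kg/m³
  borosilicate glass: E = 65.69 GPa, ρ = 2205 kg/m³
  silicon carbide: M = 6.42×10⁻³
  borosilicate glass: M = 3.68×10⁻³
Silicon carbide has the largest M.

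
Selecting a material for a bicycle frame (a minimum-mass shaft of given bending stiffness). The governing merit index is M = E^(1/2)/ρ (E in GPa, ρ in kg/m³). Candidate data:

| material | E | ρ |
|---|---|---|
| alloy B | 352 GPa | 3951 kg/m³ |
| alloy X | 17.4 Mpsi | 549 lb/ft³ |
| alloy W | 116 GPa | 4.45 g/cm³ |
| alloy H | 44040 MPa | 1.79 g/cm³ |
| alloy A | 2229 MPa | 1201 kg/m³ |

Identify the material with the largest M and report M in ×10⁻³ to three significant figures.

Normalizing units and computing the index:
  alloy B: E = 352.0 GPa, ρ = 3951 kg/m³
  alloy X: E = 120.0 GPa, ρ = 8794 kg/m³
  alloy W: E = 116.0 GPa, ρ = 4450 kg/m³
  alloy H: E = 44.04 GPa, ρ = 1790 kg/m³
  alloy A: E = 2.229 GPa, ρ = 1201 kg/m³
  alloy B: M = 4.75×10⁻³
  alloy H: M = 3.71×10⁻³
  alloy W: M = 2.42×10⁻³
  alloy X: M = 1.25×10⁻³
  alloy A: M = 1.24×10⁻³
The maximum is for alloy B.

alloy B, M = 4.75×10⁻³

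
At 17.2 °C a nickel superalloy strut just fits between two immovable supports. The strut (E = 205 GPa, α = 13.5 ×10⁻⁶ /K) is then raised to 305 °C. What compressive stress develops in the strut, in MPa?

796 MPa

ΔT = 287.8 K. Constrained thermal stress σ = E·α·ΔT = 205.0×10³ MPa × 13.5×10⁻⁶ × 287.8 = 796 MPa (compressive).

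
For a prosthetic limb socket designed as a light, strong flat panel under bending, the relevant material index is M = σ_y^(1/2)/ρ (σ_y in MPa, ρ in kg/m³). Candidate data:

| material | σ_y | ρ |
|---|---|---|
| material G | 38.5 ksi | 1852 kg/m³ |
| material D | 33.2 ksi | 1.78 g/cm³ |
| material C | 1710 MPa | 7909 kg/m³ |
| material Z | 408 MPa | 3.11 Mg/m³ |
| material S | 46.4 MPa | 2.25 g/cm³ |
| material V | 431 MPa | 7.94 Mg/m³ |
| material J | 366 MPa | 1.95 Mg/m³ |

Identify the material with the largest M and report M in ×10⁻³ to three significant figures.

material J, M = 9.81×10⁻³

Putting every candidate on a common basis:
  material G: σ_y = 265.4 MPa, ρ = 1852 kg/m³
  material D: σ_y = 228.9 MPa, ρ = 1780 kg/m³
  material C: σ_y = 1710 MPa, ρ = 7909 kg/m³
  material Z: σ_y = 408.0 MPa, ρ = 3110 kg/m³
  material S: σ_y = 46.40 MPa, ρ = 2250 kg/m³
  material V: σ_y = 431.0 MPa, ρ = 7940 kg/m³
  material J: σ_y = 366.0 MPa, ρ = 1950 kg/m³
  material J: M = 9.81×10⁻³
  material G: M = 8.80×10⁻³
  material D: M = 8.50×10⁻³
  material Z: M = 6.49×10⁻³
  material C: M = 5.23×10⁻³
  material S: M = 3.03×10⁻³
  material V: M = 2.61×10⁻³
Highest index: material J.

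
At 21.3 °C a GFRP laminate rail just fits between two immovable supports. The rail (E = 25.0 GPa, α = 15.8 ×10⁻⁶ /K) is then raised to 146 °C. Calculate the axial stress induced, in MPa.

ΔT = 124.7 K. Constrained thermal stress σ = E·α·ΔT = 25.00×10³ MPa × 15.8×10⁻⁶ × 124.7 = 49.3 MPa (compressive).

49.3 MPa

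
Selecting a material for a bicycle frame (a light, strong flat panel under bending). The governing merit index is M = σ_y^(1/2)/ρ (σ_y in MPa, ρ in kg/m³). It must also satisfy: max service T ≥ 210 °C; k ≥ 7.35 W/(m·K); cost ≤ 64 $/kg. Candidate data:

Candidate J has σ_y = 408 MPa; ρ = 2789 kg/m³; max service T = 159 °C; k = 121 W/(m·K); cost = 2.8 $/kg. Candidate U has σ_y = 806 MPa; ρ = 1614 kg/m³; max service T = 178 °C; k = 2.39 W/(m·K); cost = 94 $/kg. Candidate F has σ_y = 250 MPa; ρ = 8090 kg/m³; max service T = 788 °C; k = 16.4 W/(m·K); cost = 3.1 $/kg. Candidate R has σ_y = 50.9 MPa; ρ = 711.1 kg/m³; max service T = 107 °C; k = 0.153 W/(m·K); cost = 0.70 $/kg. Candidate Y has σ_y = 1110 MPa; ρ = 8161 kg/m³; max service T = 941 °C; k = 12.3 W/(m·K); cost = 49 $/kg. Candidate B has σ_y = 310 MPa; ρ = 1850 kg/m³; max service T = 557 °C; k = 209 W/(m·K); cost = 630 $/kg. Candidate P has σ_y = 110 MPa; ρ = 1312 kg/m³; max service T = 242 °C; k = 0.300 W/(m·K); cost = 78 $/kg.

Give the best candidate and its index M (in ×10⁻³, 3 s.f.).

candidate Y, M = 4.08×10⁻³

Screen on constraints: max service T ≥ 210 °C; k ≥ 7.35 W/(m·K); cost ≤ 64 $/kg. Survivors: candidate F, candidate Y.
Evaluate M for each candidate:
  candidate Y: M = 4.08×10⁻³
  candidate F: M = 1.95×10⁻³
Candidate Y has the largest M.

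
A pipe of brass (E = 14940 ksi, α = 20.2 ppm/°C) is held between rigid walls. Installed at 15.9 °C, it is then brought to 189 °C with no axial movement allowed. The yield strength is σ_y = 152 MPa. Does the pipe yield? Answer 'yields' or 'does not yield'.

E = 14940 ksi = 103.0 GPa.
ΔT = 173.1 K. Constrained thermal stress σ = E·α·ΔT = 103.0×10³ MPa × 20.2×10⁻⁶ × 173.1 = 360 MPa (compressive).
Compare to σ_y = 152 MPa: σ ≥ σ_y, so it yields.

yields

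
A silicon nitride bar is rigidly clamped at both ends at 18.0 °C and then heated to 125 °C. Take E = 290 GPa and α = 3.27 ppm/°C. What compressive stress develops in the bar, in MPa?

101 MPa

ΔT = 107.0 K. Constrained thermal stress σ = E·α·ΔT = 290.0×10³ MPa × 3.27×10⁻⁶ × 107.0 = 101 MPa (compressive).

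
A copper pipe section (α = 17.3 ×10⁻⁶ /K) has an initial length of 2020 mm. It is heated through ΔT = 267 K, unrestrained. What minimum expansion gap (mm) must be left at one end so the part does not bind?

ΔL = α·L₀·ΔT = 17.3×10⁻⁶ × 2020 mm × 267.0 K = 9.33 mm.

9.33 mm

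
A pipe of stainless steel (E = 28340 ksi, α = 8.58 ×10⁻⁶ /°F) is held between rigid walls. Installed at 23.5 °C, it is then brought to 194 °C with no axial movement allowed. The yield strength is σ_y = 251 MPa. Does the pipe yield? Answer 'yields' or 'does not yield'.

E = 28340 ksi = 195.4 GPa.
α = 8.58×10⁻⁶/°F × 9/5 = 15.4×10⁻⁶/K.
ΔT = 170.5 K. Constrained thermal stress σ = E·α·ΔT = 195.4×10³ MPa × 15.4×10⁻⁶ × 170.5 = 515 MPa (compressive).
Compare to σ_y = 251 MPa: σ ≥ σ_y, so it yields.

yields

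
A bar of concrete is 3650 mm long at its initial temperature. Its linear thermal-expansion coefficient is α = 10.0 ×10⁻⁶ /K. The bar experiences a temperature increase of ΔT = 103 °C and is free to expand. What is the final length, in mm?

ΔL = α·L₀·ΔT = 10.0×10⁻⁶ × 3650 mm × 103.0 K = 3.76 mm.
L = L₀ + ΔL = 3650 + 3.76 = 3653.8 mm.

3653.8 mm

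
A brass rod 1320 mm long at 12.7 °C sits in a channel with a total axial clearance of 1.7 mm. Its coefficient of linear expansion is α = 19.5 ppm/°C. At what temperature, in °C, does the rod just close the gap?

α·L₀·ΔT = 1.7 mm ⇒ ΔT = 1.7 / (19.5×10⁻⁶ × 1320.0) = 66.05 K.
T = 12.7 + 66.05 = 78.75 °C.

78.7 °C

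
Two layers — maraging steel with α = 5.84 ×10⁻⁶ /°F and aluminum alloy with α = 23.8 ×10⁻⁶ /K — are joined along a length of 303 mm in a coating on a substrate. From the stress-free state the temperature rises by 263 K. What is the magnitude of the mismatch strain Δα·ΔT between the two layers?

3.49×10⁻³

maraging steel: α = 5.84×10⁻⁶/°F × 9/5 = 10.5×10⁻⁶/K.
Δα = |10.5 − 23.8|×10⁻⁶/K = 13.3×10⁻⁶/K.
Mismatch strain = Δα·ΔT = 13.3×10⁻⁶ × 263.0 = 3.49×10⁻³.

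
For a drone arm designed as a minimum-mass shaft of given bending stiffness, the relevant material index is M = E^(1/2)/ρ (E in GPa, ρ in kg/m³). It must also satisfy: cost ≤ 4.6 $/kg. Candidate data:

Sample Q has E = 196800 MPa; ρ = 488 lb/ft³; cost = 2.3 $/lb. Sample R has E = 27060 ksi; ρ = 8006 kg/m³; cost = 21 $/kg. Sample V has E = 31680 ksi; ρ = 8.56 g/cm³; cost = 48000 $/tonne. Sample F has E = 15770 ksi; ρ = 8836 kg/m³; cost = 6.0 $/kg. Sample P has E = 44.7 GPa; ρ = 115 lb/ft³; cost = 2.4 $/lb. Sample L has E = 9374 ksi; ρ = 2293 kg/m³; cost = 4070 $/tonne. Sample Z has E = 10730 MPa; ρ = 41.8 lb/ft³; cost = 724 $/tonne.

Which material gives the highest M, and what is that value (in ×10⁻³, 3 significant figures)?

Screen on constraints: cost ≤ 4.6 $/kg. Survivors: sample L, sample Z.
Convert each candidate to consistent units, then evaluate M:
  sample L: E = 64.63 GPa, ρ = 2293 kg/m³
  sample Z: E = 10.73 GPa, ρ = 669.6 kg/m³
  sample Z: M = 4.89×10⁻³
  sample L: M = 3.51×10⁻³
Highest index: sample Z.

sample Z, M = 4.89×10⁻³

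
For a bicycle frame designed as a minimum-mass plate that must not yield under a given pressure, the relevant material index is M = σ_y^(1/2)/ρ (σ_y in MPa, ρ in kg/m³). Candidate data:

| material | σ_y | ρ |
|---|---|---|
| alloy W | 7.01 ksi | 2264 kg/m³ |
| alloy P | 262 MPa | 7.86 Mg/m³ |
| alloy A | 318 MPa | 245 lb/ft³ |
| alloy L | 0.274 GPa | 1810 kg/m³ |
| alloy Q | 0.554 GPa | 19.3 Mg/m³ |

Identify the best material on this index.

alloy L

Convert each candidate to consistent units, then evaluate M:
  alloy W: σ_y = 48.33 MPa, ρ = 2264 kg/m³
  alloy P: σ_y = 262.0 MPa, ρ = 7860 kg/m³
  alloy A: σ_y = 318.0 MPa, ρ = 3925 kg/m³
  alloy L: σ_y = 274.0 MPa, ρ = 1810 kg/m³
  alloy Q: σ_y = 554.0 MPa, ρ = 19300 kg/m³
  alloy L: M = 9.15×10⁻³
  alloy A: M = 4.54×10⁻³
  alloy W: M = 3.07×10⁻³
  alloy P: M = 2.06×10⁻³
  alloy Q: M = 1.22×10⁻³
Highest index: alloy L.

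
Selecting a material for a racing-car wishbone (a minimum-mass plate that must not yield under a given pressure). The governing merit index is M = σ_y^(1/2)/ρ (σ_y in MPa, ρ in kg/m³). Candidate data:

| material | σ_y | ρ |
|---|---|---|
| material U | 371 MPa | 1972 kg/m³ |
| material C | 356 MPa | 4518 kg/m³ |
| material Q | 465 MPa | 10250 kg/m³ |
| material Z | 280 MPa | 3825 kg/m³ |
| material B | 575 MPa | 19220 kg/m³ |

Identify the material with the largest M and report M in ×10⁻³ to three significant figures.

material U, M = 9.77×10⁻³

Per-candidate index values:
  material U: M = 9.77×10⁻³
  material Z: M = 4.37×10⁻³
  material C: M = 4.18×10⁻³
  material Q: M = 2.10×10⁻³
  material B: M = 1.25×10⁻³
Material U ranks first.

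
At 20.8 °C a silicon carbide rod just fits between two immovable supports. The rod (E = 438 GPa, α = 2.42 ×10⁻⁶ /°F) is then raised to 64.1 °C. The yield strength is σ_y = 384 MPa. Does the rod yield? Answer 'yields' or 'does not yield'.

does not yield

α = 2.42×10⁻⁶/°F × 9/5 = 4.36×10⁻⁶/K.
ΔT = 43.30 K. Constrained thermal stress σ = E·α·ΔT = 438.0×10³ MPa × 4.36×10⁻⁶ × 43.30 = 82.6 MPa (compressive).
Compare to σ_y = 384 MPa: σ < σ_y, so it does not yield.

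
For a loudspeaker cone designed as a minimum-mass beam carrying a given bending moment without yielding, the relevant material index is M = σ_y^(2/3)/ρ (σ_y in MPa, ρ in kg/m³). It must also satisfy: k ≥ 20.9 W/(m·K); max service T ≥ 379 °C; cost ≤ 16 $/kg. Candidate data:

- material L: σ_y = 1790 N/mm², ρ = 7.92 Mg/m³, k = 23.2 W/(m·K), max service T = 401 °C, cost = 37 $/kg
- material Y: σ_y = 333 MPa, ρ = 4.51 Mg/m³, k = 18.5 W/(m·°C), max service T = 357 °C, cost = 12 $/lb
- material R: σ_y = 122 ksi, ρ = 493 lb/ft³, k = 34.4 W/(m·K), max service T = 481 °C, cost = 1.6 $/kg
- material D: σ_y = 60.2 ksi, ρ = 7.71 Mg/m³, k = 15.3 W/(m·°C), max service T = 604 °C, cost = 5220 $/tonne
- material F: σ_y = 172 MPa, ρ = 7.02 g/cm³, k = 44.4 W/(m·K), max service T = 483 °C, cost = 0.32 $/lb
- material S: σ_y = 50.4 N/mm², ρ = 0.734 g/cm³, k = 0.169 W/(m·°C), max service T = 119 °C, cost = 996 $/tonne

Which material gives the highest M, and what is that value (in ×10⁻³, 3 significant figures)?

Screen on constraints: k ≥ 20.9 W/(m·K); max service T ≥ 379 °C; cost ≤ 16 $/kg. Survivors: material R, material F.
Putting every candidate on a common basis:
  material R: σ_y = 841.2 MPa, ρ = 7897 kg/m³
  material F: σ_y = 172.0 MPa, ρ = 7020 kg/m³
  material R: M = 11.3×10⁻³
  material F: M = 4.41×10⁻³
Material R ranks first.

material R, M = 11.3×10⁻³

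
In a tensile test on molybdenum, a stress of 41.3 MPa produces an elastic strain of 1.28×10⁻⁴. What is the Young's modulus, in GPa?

E = σ/ε = 41.3 MPa / 1.28×10⁻⁴ = 322700 MPa = 323 GPa.

323 GPa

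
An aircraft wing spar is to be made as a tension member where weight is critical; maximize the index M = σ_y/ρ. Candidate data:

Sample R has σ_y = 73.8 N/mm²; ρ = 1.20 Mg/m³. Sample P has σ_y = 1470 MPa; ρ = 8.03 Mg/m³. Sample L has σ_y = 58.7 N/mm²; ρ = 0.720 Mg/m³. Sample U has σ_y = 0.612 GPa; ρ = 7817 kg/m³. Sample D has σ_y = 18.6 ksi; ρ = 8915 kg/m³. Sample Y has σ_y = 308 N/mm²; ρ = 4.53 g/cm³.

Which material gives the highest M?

sample P

After converting to SI:
  sample R: σ_y = 73.80 MPa, ρ = 1200 kg/m³
  sample P: σ_y = 1470 MPa, ρ = 8030 kg/m³
  sample L: σ_y = 58.70 MPa, ρ = 720.0 kg/m³
  sample U: σ_y = 612.0 MPa, ρ = 7817 kg/m³
  sample D: σ_y = 128.2 MPa, ρ = 8915 kg/m³
  sample Y: σ_y = 308.0 MPa, ρ = 4530 kg/m³
  sample P: M = 183 kN·m/kg
  sample L: M = 81.5 kN·m/kg
  sample U: M = 78.3 kN·m/kg
  sample Y: M = 68.0 kN·m/kg
  sample R: M = 61.5 kN·m/kg
  sample D: M = 14.4 kN·m/kg
Sample P ranks first.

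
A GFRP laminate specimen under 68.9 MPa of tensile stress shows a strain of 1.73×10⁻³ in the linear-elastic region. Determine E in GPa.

39.8 GPa

E = σ/ε = 68.9 MPa / 1.73×10⁻³ = 39830 MPa = 39.8 GPa.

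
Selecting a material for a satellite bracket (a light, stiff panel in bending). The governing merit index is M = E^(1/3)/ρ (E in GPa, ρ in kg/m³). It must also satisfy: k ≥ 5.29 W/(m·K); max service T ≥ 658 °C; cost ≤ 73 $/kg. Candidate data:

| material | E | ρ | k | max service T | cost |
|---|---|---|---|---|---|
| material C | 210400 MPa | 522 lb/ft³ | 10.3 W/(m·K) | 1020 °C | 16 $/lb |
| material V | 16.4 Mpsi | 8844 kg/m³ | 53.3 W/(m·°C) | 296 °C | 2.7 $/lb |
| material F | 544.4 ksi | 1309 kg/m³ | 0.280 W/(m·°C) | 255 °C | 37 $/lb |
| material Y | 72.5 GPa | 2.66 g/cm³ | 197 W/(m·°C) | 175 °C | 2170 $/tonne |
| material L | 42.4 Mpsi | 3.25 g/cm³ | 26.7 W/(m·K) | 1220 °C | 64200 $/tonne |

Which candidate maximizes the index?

material L

Screen on constraints: k ≥ 5.29 W/(m·K); max service T ≥ 658 °C; cost ≤ 73 $/kg. Survivors: material C, material L.
After converting to SI:
  material C: E = 210.4 GPa, ρ = 8362 kg/m³
  material L: E = 292.3 GPa, ρ = 3250 kg/m³
  material L: M = 2.04×10⁻³
  material C: M = 0.711×10⁻³
Material L has the largest M.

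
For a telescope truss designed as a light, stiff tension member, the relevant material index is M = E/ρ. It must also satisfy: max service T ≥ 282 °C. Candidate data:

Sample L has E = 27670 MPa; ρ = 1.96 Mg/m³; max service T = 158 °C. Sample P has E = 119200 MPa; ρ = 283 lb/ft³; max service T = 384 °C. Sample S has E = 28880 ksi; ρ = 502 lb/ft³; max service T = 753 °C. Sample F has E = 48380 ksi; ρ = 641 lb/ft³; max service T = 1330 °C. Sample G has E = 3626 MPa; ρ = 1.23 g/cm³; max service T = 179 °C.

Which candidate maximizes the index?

Screen on constraints: max service T ≥ 282 °C. Survivors: sample P, sample S, sample F.
Normalizing units and computing the index:
  sample P: E = 119.2 GPa, ρ = 4533 kg/m³
  sample S: E = 199.1 GPa, ρ = 8041 kg/m³
  sample F: E = 333.6 GPa, ρ = 10270 kg/m³
  sample F: M = 32.5 MN·m/kg
  sample P: M = 26.3 MN·m/kg
  sample S: M = 24.8 MN·m/kg
Sample F has the largest M.

sample F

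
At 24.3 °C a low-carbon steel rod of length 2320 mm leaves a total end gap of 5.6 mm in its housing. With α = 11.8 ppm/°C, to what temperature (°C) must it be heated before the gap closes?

229 °C

α·L₀·ΔT = 5.6 mm ⇒ ΔT = 5.6 / (11.8×10⁻⁶ × 2320.0) = 204.6 K.
T = 24.3 + 204.6 = 228.9 °C.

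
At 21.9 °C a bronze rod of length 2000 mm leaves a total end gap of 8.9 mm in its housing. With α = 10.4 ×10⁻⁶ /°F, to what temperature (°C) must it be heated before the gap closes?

α = 10.4×10⁻⁶/°F × 9/5 = 18.7×10⁻⁶/K.
α·L₀·ΔT = 8.9 mm ⇒ ΔT = 8.9 / (18.7×10⁻⁶ × 2000.0) = 237.7 K.
T = 21.9 + 237.7 = 259.6 °C.

260 °C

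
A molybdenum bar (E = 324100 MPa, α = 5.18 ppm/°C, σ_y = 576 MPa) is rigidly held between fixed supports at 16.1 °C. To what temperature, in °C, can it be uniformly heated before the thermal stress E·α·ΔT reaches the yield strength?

359 °C

E = 324100 MPa = 324.1 GPa.
E·α·ΔT = 576.0 MPa ⇒ ΔT = 576.0 / (324.1×10³ × 5.18×10⁻⁶) = 343.1 K.
T = 16.1 + 343.1 = 359.2 °C.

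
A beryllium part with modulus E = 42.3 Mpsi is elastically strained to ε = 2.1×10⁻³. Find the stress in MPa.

E = 42.3 Mpsi = 291.6 GPa.
σ = E·ε = 291600 MPa × 2.1×10⁻³ = 612 MPa.

612 MPa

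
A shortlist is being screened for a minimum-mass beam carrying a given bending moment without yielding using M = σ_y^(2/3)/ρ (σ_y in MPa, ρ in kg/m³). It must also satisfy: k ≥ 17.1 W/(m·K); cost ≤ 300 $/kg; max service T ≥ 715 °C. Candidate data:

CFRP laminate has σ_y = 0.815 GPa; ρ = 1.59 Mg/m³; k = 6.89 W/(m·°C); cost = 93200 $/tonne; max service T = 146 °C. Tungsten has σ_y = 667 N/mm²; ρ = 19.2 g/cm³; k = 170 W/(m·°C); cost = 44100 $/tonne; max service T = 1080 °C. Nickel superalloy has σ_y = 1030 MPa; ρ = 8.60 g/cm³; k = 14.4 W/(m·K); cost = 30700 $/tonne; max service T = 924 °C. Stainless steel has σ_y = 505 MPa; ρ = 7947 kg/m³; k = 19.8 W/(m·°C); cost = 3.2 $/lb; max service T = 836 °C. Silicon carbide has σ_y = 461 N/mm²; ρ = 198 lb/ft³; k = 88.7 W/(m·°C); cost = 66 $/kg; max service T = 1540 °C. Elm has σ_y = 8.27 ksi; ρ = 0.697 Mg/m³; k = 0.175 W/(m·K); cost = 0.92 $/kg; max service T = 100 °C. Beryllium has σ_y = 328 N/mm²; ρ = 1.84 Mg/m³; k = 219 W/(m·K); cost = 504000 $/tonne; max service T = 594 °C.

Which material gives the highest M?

silicon carbide

Screen on constraints: k ≥ 17.1 W/(m·K); cost ≤ 300 $/kg; max service T ≥ 715 °C. Survivors: tungsten, stainless steel, silicon carbide.
After converting to SI:
  tungsten: σ_y = 667.0 MPa, ρ = 19200 kg/m³
  stainless steel: σ_y = 505.0 MPa, ρ = 7947 kg/m³
  silicon carbide: σ_y = 461.0 MPa, ρ = 3172 kg/m³
  silicon carbide: M = 18.8×10⁻³
  stainless steel: M = 7.98×10⁻³
  tungsten: M = 3.98×10⁻³
Silicon carbide ranks first.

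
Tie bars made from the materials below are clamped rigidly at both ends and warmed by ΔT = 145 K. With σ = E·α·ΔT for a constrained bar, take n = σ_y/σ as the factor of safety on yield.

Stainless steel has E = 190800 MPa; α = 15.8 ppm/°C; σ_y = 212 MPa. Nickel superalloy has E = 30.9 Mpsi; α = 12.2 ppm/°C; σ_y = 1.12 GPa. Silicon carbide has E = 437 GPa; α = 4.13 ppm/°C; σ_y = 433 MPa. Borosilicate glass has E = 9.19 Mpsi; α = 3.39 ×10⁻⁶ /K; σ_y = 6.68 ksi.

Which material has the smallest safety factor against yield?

Per material, after unit conversion:
  stainless steel: E = 190.8, α = 15.8, σ_y = 212.0 → σ = 437 MPa, n = 0.485
  nickel superalloy: E = 213.0, α = 12.2, σ_y = 1120 → σ = 377 MPa, n = 2.97
  silicon carbide: E = 437.0, α = 4.13, σ_y = 433.0 → σ = 262 MPa, n = 1.65
  borosilicate glass: E = 63.36, α = 3.39, σ_y = 46.06 → σ = 31.1 MPa, n = 1.48
The minimum is stainless steel at n = 0.485.

stainless steel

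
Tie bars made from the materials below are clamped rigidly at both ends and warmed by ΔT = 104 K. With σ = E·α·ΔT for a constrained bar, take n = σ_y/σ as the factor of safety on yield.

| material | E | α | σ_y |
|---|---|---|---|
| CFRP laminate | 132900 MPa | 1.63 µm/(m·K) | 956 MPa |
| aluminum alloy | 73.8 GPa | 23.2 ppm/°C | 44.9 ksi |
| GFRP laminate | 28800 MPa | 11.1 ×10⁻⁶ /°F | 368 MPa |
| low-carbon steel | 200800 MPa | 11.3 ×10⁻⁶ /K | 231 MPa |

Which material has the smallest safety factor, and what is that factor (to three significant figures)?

low-carbon steel, n = 0.979

Per material, after unit conversion:
  CFRP laminate: E = 132.9, α = 1.63, σ_y = 956.0 → σ = 22.5 MPa, n = 42.4
  aluminum alloy: E = 73.80, α = 23.2, σ_y = 309.6 → σ = 178 MPa, n = 1.74
  GFRP laminate: E = 28.80, α = 20.0, σ_y = 368.0 → σ = 59.8 MPa, n = 6.15
  low-carbon steel: E = 200.8, α = 11.3, σ_y = 231.0 → σ = 236 MPa, n = 0.979
Low-carbon steel has the lowest safety factor, n = 0.979.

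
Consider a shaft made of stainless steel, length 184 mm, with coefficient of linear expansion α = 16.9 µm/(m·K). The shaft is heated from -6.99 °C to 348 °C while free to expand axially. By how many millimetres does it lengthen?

ΔT = 348 − (-6.99) = 355.0 K.
ΔL = α·L₀·ΔT = 16.9×10⁻⁶ × 184 mm × 355.0 K = 1.10 mm.

1.10 mm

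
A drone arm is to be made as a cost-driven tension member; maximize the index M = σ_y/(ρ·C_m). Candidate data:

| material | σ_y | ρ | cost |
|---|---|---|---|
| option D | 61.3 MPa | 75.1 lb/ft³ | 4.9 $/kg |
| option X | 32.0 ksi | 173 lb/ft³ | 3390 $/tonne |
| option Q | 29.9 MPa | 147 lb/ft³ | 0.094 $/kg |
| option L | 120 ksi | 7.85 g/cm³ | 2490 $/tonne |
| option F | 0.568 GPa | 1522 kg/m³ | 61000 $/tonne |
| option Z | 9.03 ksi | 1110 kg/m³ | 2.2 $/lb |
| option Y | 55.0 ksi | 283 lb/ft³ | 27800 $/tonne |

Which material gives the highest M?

option Q

Convert each candidate to consistent units, then evaluate M:
  option D: σ_y = 61.30 MPa, ρ = 1203 kg/m³, cost = 4.900 $/kg
  option X: σ_y = 220.6 MPa, ρ = 2771 kg/m³, cost = 3.390 $/kg
  option Q: σ_y = 29.90 MPa, ρ = 2355 kg/m³, cost = 0.09400 $/kg
  option L: σ_y = 827.4 MPa, ρ = 7850 kg/m³, cost = 2.490 $/kg
  option F: σ_y = 568.0 MPa, ρ = 1522 kg/m³, cost = 61.00 $/kg
  option Z: σ_y = 62.26 MPa, ρ = 1110 kg/m³, cost = 4.850 $/kg
  option Y: σ_y = 379.2 MPa, ρ = 4533 kg/m³, cost = 27.80 $/kg
  option Q: M = 135 kN·m per $
  option L: M = 42.3 kN·m per $
  option X: M = 23.5 kN·m per $
  option Z: M = 11.6 kN·m per $
  option D: M = 10.4 kN·m per $
  option F: M = 6.12 kN·m per $
  option Y: M = 3.01 kN·m per $
Highest index: option Q.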